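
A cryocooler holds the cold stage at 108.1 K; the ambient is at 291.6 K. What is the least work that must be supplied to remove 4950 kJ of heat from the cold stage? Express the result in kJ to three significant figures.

The reservoir spacing is ΔT = 291.6 − 108.1 = 183.5 K.
The reversible limit is COP_R = T_C/ΔT = 0.5891, so W_min = Q_C/COP = Q_C·ΔT/T_C.
W_min = 4950 × 183.5/108.10 = 8403 kJ.

8400 kJ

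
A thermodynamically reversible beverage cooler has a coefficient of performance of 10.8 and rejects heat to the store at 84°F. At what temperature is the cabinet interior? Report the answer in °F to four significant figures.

37.93 °F

For a Carnot refrigerator COP_R = T_C/(T_H − T_C), so T_C = COP·T_H/(1 + COP).
With T_H = 302.04 K, T_C = 10.8 × 302.04/11.80 = 276.44 K.
Converting, 276.44 K = 37.93°F.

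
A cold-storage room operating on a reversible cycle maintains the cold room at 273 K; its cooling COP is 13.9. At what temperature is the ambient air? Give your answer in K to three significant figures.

COP_R = T_C/(T_H − T_C) gives T_H − T_C = T_C/COP.
With T_C = 273.00 K, T_H = 273.00 × (1 + 1/13.9) = 292.64 K.

293 K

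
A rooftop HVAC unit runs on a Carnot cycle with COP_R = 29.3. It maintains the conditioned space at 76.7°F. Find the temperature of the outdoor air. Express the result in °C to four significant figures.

35.00 °C

COP_R = T_C/(T_H − T_C) gives T_H − T_C = T_C/COP.
With T_C = 297.98 K, T_H = 297.98 × (1 + 1/29.3) = 308.15 K.
Converting, 308.15 K = 35.00°C.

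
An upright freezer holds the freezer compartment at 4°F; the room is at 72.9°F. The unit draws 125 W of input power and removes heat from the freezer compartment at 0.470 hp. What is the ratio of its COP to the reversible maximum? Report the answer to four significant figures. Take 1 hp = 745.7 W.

Converting, Q̇_C = 0.4700 hp = 350.5 W, so COP_actual = Q̇_C/Ẇ = 350.5/125.0 = 2.804.
In absolute terms T_C = 257.59 K and T_H = 295.87 K, so ΔT = 38.28 K.
COP_Carnot = T_C/ΔT = 257.59/38.28 = 6.730.
η_II = COP_actual/COP_Carnot = 2.804/6.730 = 0.4166.

0.4166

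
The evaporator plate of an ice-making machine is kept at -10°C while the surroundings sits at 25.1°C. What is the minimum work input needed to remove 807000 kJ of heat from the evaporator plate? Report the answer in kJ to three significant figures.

108000 kJ

In absolute terms T_C = 263.15 K and T_H = 298.25 K, so ΔT = 35.10 K.
The reversible limit is COP_R = T_C/ΔT = 7.497, so W_min = Q_C/COP = Q_C·ΔT/T_C.
W_min = 807000 × 35.10/263.15 = 107600 kJ.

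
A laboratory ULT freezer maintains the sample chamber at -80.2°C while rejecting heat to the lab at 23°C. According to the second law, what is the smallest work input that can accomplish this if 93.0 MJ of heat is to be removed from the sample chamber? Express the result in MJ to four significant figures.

In absolute terms T_C = 192.95 K and T_H = 296.15 K, so ΔT = 103.2 K.
The reversible limit is COP_R = T_C/ΔT = 1.870, so W_min = Q_C/COP = Q_C·ΔT/T_C.
W_min = 93.00 × 103.2/192.95 = 49.74 MJ.

49.74 MJ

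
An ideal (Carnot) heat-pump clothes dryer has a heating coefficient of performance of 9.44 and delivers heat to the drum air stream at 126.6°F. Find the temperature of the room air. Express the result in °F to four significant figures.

COP_HP = T_H/(T_H − T_C) gives T_H − T_C = T_H/COP.
With T_H = 325.71 K, T_C = 325.71 × (1 − 1/9.44) = 291.20 K.
Converting, 291.20 K = 64.50°F.

64.50 °F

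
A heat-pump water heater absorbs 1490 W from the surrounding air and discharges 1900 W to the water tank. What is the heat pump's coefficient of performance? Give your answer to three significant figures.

4.63

The first law gives Q̇_H = Q̇_C + Ẇ, so the three rates are Q̇_C = 1490, Q̇_H = 1900, Ẇ = 410.0 W.
COP_HP = Q̇_H/Ẇ = 1900/410.0 = 4.634.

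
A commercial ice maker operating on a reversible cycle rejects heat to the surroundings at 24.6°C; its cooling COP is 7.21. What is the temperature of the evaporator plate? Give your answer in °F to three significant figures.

11.0 °F

For a Carnot refrigerator COP_R = T_C/(T_H − T_C), so T_C = COP·T_H/(1 + COP).
With T_H = 297.75 K, T_C = 7.21 × 297.75/8.210 = 261.48 K.
Converting, 261.48 K = 11.00°F.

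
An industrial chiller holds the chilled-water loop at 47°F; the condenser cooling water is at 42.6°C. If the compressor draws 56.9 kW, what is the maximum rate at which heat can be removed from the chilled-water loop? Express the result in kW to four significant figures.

In absolute terms T_C = 281.48 K and T_H = 315.75 K, so ΔT = 34.27 K.
COP_Carnot = T_C/ΔT = 281.48/34.27 = 8.214.
Q̇_max = COP_Carnot × Ẇ = 8.214 × 56.90 kW = 467.4 kW.

467.4 kW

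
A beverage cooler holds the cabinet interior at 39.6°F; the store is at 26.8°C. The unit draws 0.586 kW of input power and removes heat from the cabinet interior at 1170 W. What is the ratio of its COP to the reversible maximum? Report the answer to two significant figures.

Converting, Q̇_C = 1170 W = 1.170 kW, so COP_actual = Q̇_C/Ẇ = 1.170/0.5860 = 1.997.
In absolute terms T_C = 277.37 K and T_H = 299.95 K, so ΔT = 22.58 K.
COP_Carnot = T_C/ΔT = 277.37/22.58 = 12.29.
η_II = COP_actual/COP_Carnot = 1.997/12.29 = 0.1625.

0.16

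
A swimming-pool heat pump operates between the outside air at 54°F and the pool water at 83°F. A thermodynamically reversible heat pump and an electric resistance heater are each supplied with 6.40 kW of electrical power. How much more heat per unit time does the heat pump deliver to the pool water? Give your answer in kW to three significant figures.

113 kW

In absolute terms T_C = 285.37 K and T_H = 301.48 K, so ΔT = 16.11 K.
COP_Carnot = T_H/ΔT = 301.48/16.11 = 18.71.
The heat pump delivers Q̇_H = COP × Ẇ = 119.8 kW; the resistance heater delivers Ẇ = 6.400 kW.
Extra = (COP − 1)·Ẇ = 113.4 kW.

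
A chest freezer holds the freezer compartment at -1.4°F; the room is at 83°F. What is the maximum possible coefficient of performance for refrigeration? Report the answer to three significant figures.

5.43

In absolute terms T_C = 254.59 K and T_H = 301.48 K, so ΔT = 46.89 K.
For a reversible cycle, COP_Carnot = T_C/ΔT = 254.59/46.89 = 5.430.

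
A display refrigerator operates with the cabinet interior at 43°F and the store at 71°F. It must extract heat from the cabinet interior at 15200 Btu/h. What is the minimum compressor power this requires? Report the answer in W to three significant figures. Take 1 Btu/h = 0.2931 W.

248 W

In absolute terms T_C = 279.26 K and T_H = 294.82 K, so ΔT = 15.56 K.
COP_Carnot = T_C/ΔT = 279.26/15.56 = 17.95.
Ẇ_min = Q̇/COP_Carnot = 15200/17.95 = 846.7 Btu/h = 248.2 W.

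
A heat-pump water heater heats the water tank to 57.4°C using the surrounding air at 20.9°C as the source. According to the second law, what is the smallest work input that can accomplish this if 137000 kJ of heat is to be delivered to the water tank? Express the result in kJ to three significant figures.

15100 kJ

In absolute terms T_C = 294.05 K and T_H = 330.55 K, so ΔT = 36.50 K.
The reversible limit is COP_HP = T_H/ΔT = 9.056, so W_min = Q_H/COP = Q_H·ΔT/T_H.
W_min = 137000 × 36.50/330.55 = 15130 kJ.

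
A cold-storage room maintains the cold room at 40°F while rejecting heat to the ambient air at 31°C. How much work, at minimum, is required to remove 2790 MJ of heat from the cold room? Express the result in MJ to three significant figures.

In absolute terms T_C = 277.59 K and T_H = 304.15 K, so ΔT = 26.56 K.
The reversible limit is COP_R = T_C/ΔT = 10.45, so W_min = Q_C/COP = Q_C·ΔT/T_C.
W_min = 2790 × 26.56/277.59 = 266.9 MJ.

267 MJ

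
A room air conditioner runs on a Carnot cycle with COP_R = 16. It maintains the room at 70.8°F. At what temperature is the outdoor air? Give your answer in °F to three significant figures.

104 °F

COP_R = T_C/(T_H − T_C) gives T_H − T_C = T_C/COP.
With T_C = 294.71 K, T_H = 294.71 × (1 + 1/16) = 313.12 K.
Converting, 313.12 K = 103.95°F.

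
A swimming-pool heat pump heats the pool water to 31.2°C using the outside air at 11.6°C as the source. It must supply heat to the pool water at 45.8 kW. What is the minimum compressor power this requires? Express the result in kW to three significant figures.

2.95 kW

In absolute terms T_C = 284.75 K and T_H = 304.35 K, so ΔT = 19.60 K.
COP_Carnot = T_H/ΔT = 304.35/19.60 = 15.53.
Ẇ_min = Q̇/COP_Carnot = 45.80/15.53 = 2.949 kW.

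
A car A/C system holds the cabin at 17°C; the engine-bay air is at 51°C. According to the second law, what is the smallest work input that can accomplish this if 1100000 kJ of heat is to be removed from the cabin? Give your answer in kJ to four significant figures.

128900 kJ

In absolute terms T_C = 290.15 K and T_H = 324.15 K, so ΔT = 34.00 K.
The reversible limit is COP_R = T_C/ΔT = 8.534, so W_min = Q_C/COP = Q_C·ΔT/T_C.
W_min = 1100000 × 34.00/290.15 = 128900 kJ.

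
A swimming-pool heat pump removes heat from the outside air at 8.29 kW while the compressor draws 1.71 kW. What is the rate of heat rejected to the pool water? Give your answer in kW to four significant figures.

For a cyclic device the first law requires Q̇_H = Q̇_C + Ẇ.
Q̇_H = Q̇_C + Ẇ = 10.00 kW.

10.00 kW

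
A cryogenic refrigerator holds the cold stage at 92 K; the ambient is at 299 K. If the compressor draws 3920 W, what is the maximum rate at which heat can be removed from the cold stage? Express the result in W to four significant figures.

1742 W

The reservoir spacing is ΔT = 299 − 92 = 207.0 K.
COP_Carnot = T_C/ΔT = 92.00/207.0 = 0.4444.
Q̇_max = COP_Carnot × Ẇ = 0.4444 × 3920 W = 1742 W.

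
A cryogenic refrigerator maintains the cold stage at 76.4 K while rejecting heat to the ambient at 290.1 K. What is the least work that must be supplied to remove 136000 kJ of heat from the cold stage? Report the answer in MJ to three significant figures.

380 MJ

The reservoir spacing is ΔT = 290.1 − 76.4 = 213.7 K.
The reversible limit is COP_R = T_C/ΔT = 0.3575, so W_min = Q_C/COP = Q_C·ΔT/T_C.
W_min = 136000 × 213.7/76.40 = 380400 kJ = 380.4 MJ.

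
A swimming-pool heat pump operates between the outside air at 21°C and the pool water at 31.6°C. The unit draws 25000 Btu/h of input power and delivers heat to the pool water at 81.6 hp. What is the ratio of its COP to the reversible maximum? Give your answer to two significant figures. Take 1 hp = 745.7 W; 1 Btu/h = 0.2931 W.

0.29

Converting, Q̇_H = 81.60 hp = 207600 Btu/h, so COP_actual = Q̇_H/Ẇ = 207600/25000 = 8.304.
In absolute terms T_C = 294.15 K and T_H = 304.75 K, so ΔT = 10.60 K.
COP_Carnot = T_H/ΔT = 304.75/10.60 = 28.75.
η_II = COP_actual/COP_Carnot = 8.304/28.75 = 0.2888.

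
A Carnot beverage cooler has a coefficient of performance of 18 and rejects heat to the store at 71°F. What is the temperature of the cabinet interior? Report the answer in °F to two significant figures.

43 °F

For a Carnot refrigerator COP_R = T_C/(T_H − T_C), so T_C = COP·T_H/(1 + COP).
With T_H = 294.82 K, T_C = 18 × 294.82/19.00 = 279.30 K.
Converting, 279.30 K = 43.07°F.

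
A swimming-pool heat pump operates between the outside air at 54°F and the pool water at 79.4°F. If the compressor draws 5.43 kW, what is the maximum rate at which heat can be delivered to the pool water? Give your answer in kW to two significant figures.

In absolute terms T_C = 285.37 K and T_H = 299.48 K, so ΔT = 14.11 K.
COP_Carnot = T_H/ΔT = 299.48/14.11 = 21.22.
Q̇_max = COP_Carnot × Ẇ = 21.22 × 5.430 kW = 115.2 kW.

120 kW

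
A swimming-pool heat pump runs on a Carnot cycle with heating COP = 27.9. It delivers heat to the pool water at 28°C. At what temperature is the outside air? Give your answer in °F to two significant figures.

63 °F

COP_HP = T_H/(T_H − T_C) gives T_H − T_C = T_H/COP.
With T_H = 301.15 K, T_C = 301.15 × (1 − 1/27.9) = 290.36 K.
Converting, 290.36 K = 62.97°F.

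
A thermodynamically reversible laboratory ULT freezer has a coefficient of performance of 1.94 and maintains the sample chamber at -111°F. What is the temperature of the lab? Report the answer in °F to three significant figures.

COP_R = T_C/(T_H − T_C) gives T_H − T_C = T_C/COP.
With T_C = 193.71 K, T_H = 193.71 × (1 + 1/1.94) = 293.55 K.
Converting, 293.55 K = 68.73°F.

68.7 °F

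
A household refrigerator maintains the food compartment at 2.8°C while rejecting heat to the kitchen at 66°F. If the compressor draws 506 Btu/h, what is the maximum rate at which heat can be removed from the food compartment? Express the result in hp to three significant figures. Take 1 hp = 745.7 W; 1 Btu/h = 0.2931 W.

3.41 hp

In absolute terms T_C = 275.95 K and T_H = 292.04 K, so ΔT = 16.09 K.
COP_Carnot = T_C/ΔT = 275.95/16.09 = 17.15.
Q̇_max = COP_Carnot × Ẇ = 17.15 × 506.0 Btu/h = 8679 Btu/h = 3.411 hp.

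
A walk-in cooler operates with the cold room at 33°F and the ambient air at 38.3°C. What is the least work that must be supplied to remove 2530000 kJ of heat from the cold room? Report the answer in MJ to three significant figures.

349 MJ

In absolute terms T_C = 273.71 K and T_H = 311.45 K, so ΔT = 37.74 K.
The reversible limit is COP_R = T_C/ΔT = 7.252, so W_min = Q_C/COP = Q_C·ΔT/T_C.
W_min = 2530000 × 37.74/273.71 = 348900 kJ = 348.9 MJ.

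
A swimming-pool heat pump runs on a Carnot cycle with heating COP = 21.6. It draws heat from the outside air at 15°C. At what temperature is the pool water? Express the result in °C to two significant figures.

29 °C

COP_HP = T_H/(T_H − T_C) rearranges to T_H = COP·T_C/(COP − 1).
With T_C = 288.15 K, T_H = 21.6 × 288.15/20.60 = 302.14 K.
Converting, 302.14 K = 28.99°C.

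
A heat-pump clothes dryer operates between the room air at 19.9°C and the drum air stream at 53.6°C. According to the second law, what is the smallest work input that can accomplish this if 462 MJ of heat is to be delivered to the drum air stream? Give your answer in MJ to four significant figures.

47.65 MJ

In absolute terms T_C = 293.05 K and T_H = 326.75 K, so ΔT = 33.70 K.
The reversible limit is COP_HP = T_H/ΔT = 9.696, so W_min = Q_H/COP = Q_H·ΔT/T_H.
W_min = 462.0 × 33.70/326.75 = 47.65 MJ.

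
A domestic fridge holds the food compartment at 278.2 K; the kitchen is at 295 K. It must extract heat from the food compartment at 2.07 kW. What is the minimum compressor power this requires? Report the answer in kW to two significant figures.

0.13 kW

The reservoir spacing is ΔT = 295 − 278.2 = 16.80 K.
COP_Carnot = T_C/ΔT = 278.20/16.80 = 16.56.
Ẇ_min = Q̇/COP_Carnot = 2.070/16.56 = 0.1250 kW.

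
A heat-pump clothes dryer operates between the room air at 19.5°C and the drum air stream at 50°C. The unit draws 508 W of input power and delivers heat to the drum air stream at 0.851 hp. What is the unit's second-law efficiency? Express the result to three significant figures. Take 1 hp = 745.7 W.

0.118

Converting, Q̇_H = 0.8510 hp = 634.6 W, so COP_actual = Q̇_H/Ẇ = 634.6/508.0 = 1.249.
In absolute terms T_C = 292.65 K and T_H = 323.15 K, so ΔT = 30.50 K.
COP_Carnot = T_H/ΔT = 323.15/30.50 = 10.60.
η_II = COP_actual/COP_Carnot = 1.249/10.60 = 0.1179.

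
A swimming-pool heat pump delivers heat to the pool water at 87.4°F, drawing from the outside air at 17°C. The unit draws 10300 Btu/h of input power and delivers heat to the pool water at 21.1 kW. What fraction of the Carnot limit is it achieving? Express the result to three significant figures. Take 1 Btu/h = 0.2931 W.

Converting, Q̇_H = 21.10 kW = 71990 Btu/h, so COP_actual = Q̇_H/Ẇ = 71990/10300 = 6.989.
In absolute terms T_C = 290.15 K and T_H = 303.93 K, so ΔT = 13.78 K.
COP_Carnot = T_H/ΔT = 303.93/13.78 = 22.06.
η_II = COP_actual/COP_Carnot = 6.989/22.06 = 0.3168.

0.317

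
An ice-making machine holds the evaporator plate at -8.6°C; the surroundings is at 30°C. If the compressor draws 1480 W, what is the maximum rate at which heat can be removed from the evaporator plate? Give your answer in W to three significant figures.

10100 W

In absolute terms T_C = 264.55 K and T_H = 303.15 K, so ΔT = 38.60 K.
COP_Carnot = T_C/ΔT = 264.55/38.60 = 6.854.
Q̇_max = COP_Carnot × Ẇ = 6.854 × 1480 W = 10140 W.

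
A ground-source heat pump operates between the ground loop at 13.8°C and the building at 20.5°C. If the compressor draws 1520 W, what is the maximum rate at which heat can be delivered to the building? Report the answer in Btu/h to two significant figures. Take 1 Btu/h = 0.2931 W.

230000 Btu/h

In absolute terms T_C = 286.95 K and T_H = 293.65 K, so ΔT = 6.700 K.
COP_Carnot = T_H/ΔT = 293.65/6.700 = 43.83.
Q̇_max = COP_Carnot × Ẇ = 43.83 × 1520 W = 66620 W = 227300 Btu/h.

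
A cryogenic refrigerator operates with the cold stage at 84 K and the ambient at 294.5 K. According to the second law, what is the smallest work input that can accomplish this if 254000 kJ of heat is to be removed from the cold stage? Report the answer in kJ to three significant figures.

The reservoir spacing is ΔT = 294.5 − 84 = 210.5 K.
The reversible limit is COP_R = T_C/ΔT = 0.3990, so W_min = Q_C/COP = Q_C·ΔT/T_C.
W_min = 254000 × 210.5/84.00 = 636500 kJ.

637000 kJ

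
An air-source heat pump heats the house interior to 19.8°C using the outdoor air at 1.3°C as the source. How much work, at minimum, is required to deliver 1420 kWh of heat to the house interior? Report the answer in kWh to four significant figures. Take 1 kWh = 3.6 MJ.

In absolute terms T_C = 274.45 K and T_H = 292.95 K, so ΔT = 18.50 K.
The reversible limit is COP_HP = T_H/ΔT = 15.84, so W_min = Q_H/COP = Q_H·ΔT/T_H.
W_min = 1420 × 18.50/292.95 = 89.67 kWh.

89.67 kWh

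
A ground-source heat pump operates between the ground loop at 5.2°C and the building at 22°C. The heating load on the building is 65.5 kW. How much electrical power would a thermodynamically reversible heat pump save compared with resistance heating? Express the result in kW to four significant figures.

In absolute terms T_C = 278.35 K and T_H = 295.15 K, so ΔT = 16.80 K.
COP_Carnot = T_H/ΔT = 295.15/16.80 = 17.57.
Resistance heating needs Ẇ_res = Q̇_H = 65.50 kW; the reversible heat pump needs only Ẇ_hp = Q̇_H/COP = 3.728 kW.
Saving = 65.50 − 3.728 = 61.77 kW.

61.77 kW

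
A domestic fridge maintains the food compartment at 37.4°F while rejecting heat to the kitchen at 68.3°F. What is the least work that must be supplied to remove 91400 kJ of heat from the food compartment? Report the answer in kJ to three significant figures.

5680 kJ

In absolute terms T_C = 276.15 K and T_H = 293.32 K, so ΔT = 17.17 K.
The reversible limit is COP_R = T_C/ΔT = 16.09, so W_min = Q_C/COP = Q_C·ΔT/T_C.
W_min = 91400 × 17.17/276.15 = 5682 kJ.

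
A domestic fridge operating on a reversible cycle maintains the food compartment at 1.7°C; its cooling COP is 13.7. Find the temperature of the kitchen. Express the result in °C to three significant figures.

COP_R = T_C/(T_H − T_C) gives T_H − T_C = T_C/COP.
With T_C = 274.85 K, T_H = 274.85 × (1 + 1/13.7) = 294.91 K.
Converting, 294.91 K = 21.76°C.

21.8 °C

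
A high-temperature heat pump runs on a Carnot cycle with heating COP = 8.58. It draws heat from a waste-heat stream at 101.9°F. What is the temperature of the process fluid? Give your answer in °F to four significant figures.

176.0 °F

COP_HP = T_H/(T_H − T_C) rearranges to T_H = COP·T_C/(COP − 1).
With T_C = 311.98 K, T_H = 8.58 × 311.98/7.580 = 353.14 K.
Converting, 353.14 K = 175.99°F.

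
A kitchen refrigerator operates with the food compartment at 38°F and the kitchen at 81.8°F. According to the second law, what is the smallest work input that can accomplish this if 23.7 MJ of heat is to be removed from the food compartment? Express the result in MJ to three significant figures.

In absolute terms T_C = 276.48 K and T_H = 300.82 K, so ΔT = 24.33 K.
The reversible limit is COP_R = T_C/ΔT = 11.36, so W_min = Q_C/COP = Q_C·ΔT/T_C.
W_min = 23.70 × 24.33/276.48 = 2.086 MJ.

2.09 MJ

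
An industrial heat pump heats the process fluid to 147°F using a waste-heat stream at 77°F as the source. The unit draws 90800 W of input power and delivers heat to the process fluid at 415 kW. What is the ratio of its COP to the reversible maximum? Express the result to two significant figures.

Converting, Q̇_H = 415.0 kW = 415000 W, so COP_actual = Q̇_H/Ẇ = 415000/90800 = 4.570.
In absolute terms T_C = 298.15 K and T_H = 337.04 K, so ΔT = 38.89 K.
COP_Carnot = T_H/ΔT = 337.04/38.89 = 8.667.
η_II = COP_actual/COP_Carnot = 4.570/8.667 = 0.5274.

0.53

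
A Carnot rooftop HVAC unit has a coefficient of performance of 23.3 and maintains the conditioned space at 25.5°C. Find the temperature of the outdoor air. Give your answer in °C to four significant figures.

COP_R = T_C/(T_H − T_C) gives T_H − T_C = T_C/COP.
With T_C = 298.65 K, T_H = 298.65 × (1 + 1/23.3) = 311.47 K.
Converting, 311.47 K = 38.32°C.

38.32 °C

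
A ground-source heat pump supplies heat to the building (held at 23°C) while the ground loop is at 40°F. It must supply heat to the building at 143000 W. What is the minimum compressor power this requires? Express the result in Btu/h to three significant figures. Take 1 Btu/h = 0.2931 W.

In absolute terms T_C = 277.59 K and T_H = 296.15 K, so ΔT = 18.56 K.
COP_Carnot = T_H/ΔT = 296.15/18.56 = 15.96.
Ẇ_min = Q̇/COP_Carnot = 143000/15.96 = 8960 W = 30570 Btu/h.

30600 Btu/h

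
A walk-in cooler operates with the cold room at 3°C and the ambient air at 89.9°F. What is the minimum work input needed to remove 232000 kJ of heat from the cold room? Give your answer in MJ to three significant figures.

In absolute terms T_C = 276.15 K and T_H = 305.32 K, so ΔT = 29.17 K.
The reversible limit is COP_R = T_C/ΔT = 9.468, so W_min = Q_C/COP = Q_C·ΔT/T_C.
W_min = 232000 × 29.17/276.15 = 24500 kJ = 24.50 MJ.

24.5 MJ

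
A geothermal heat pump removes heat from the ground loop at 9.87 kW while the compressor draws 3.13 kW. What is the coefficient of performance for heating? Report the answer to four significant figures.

The first law gives Q̇_H = Q̇_C + Ẇ, so the three rates are Q̇_C = 9.870, Q̇_H = 13.00, Ẇ = 3.130 kW.
COP_HP = Q̇_H/Ẇ = 13.00/3.130 = 4.153.

4.153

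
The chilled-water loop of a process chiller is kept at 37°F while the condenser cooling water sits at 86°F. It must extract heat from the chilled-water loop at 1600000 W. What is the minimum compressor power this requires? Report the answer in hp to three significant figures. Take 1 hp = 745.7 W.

212 hp

In absolute terms T_C = 275.93 K and T_H = 303.15 K, so ΔT = 27.22 K.
COP_Carnot = T_C/ΔT = 275.93/27.22 = 10.14.
Ẇ_min = Q̇/COP_Carnot = 1600000/10.14 = 157900 W = 211.7 hp.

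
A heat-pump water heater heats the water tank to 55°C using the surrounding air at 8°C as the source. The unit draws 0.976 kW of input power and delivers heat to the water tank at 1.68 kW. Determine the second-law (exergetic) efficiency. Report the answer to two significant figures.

0.25

COP_actual = Q̇_H/Ẇ = 1.680/0.9760 = 1.721.
In absolute terms T_C = 281.15 K and T_H = 328.15 K, so ΔT = 47.00 K.
COP_Carnot = T_H/ΔT = 328.15/47.00 = 6.982.
η_II = COP_actual/COP_Carnot = 1.721/6.982 = 0.2465.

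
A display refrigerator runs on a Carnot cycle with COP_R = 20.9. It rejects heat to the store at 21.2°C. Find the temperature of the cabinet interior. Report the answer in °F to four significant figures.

45.97 °F

For a Carnot refrigerator COP_R = T_C/(T_H − T_C), so T_C = COP·T_H/(1 + COP).
With T_H = 294.35 K, T_C = 20.9 × 294.35/21.90 = 280.91 K.
Converting, 280.91 K = 45.97°F.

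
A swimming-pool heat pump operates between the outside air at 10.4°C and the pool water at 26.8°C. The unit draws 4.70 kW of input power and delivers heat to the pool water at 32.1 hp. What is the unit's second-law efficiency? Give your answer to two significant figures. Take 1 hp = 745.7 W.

0.28

Converting, Q̇_H = 32.10 hp = 23.94 kW, so COP_actual = Q̇_H/Ẇ = 23.94/4.700 = 5.093.
In absolute terms T_C = 283.55 K and T_H = 299.95 K, so ΔT = 16.40 K.
COP_Carnot = T_H/ΔT = 299.95/16.40 = 18.29.
η_II = COP_actual/COP_Carnot = 5.093/18.29 = 0.2785.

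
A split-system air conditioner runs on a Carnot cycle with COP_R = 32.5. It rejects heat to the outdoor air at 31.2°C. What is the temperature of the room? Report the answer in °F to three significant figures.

71.8 °F

For a Carnot refrigerator COP_R = T_C/(T_H − T_C), so T_C = COP·T_H/(1 + COP).
With T_H = 304.35 K, T_C = 32.5 × 304.35/33.50 = 295.26 K.
Converting, 295.26 K = 71.81°F.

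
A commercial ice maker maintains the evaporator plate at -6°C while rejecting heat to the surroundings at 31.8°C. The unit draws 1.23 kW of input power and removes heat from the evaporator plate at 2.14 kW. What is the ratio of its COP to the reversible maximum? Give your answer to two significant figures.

0.25

COP_actual = Q̇_C/Ẇ = 2.140/1.230 = 1.740.
In absolute terms T_C = 267.15 K and T_H = 304.95 K, so ΔT = 37.80 K.
COP_Carnot = T_C/ΔT = 267.15/37.80 = 7.067.
η_II = COP_actual/COP_Carnot = 1.740/7.067 = 0.2462.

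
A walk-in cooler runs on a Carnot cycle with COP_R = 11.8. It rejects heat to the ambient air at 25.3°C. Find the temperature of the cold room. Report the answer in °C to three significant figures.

For a Carnot refrigerator COP_R = T_C/(T_H − T_C), so T_C = COP·T_H/(1 + COP).
With T_H = 298.45 K, T_C = 11.8 × 298.45/12.80 = 275.13 K.
Converting, 275.13 K = 1.98°C.

1.98 °C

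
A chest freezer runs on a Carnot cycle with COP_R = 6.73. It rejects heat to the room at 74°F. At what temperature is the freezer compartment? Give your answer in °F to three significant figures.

For a Carnot refrigerator COP_R = T_C/(T_H − T_C), so T_C = COP·T_H/(1 + COP).
With T_H = 296.48 K, T_C = 6.73 × 296.48/7.730 = 258.13 K.
Converting, 258.13 K = 4.96°F.

4.96 °F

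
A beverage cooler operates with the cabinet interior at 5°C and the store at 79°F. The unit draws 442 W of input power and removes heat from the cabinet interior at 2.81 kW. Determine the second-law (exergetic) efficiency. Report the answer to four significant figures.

0.4825

Converting, Q̇_C = 2.810 kW = 2810 W, so COP_actual = Q̇_C/Ẇ = 2810/442.0 = 6.357.
In absolute terms T_C = 278.15 K and T_H = 299.26 K, so ΔT = 21.11 K.
COP_Carnot = T_C/ΔT = 278.15/21.11 = 13.18.
η_II = COP_actual/COP_Carnot = 6.357/13.18 = 0.4825.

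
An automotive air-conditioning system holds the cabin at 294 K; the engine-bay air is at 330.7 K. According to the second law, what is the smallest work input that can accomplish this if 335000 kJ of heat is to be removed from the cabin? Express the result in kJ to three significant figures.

41800 kJ

The reservoir spacing is ΔT = 330.7 − 294 = 36.70 K.
The reversible limit is COP_R = T_C/ΔT = 8.011, so W_min = Q_C/COP = Q_C·ΔT/T_C.
W_min = 335000 × 36.70/294.00 = 41820 kJ.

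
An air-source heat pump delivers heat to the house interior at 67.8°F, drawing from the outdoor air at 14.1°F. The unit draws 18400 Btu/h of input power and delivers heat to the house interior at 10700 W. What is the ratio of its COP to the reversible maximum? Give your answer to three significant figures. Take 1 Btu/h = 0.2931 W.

Converting, Q̇_H = 10700 W = 36510 Btu/h, so COP_actual = Q̇_H/Ẇ = 36510/18400 = 1.984.
In absolute terms T_C = 263.21 K and T_H = 293.04 K, so ΔT = 29.83 K.
COP_Carnot = T_H/ΔT = 293.04/29.83 = 9.823.
η_II = COP_actual/COP_Carnot = 1.984/9.823 = 0.2020.

0.202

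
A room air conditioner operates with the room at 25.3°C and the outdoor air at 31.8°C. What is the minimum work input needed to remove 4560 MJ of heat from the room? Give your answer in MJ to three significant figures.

99.3 MJ

In absolute terms T_C = 298.45 K and T_H = 304.95 K, so ΔT = 6.500 K.
The reversible limit is COP_R = T_C/ΔT = 45.92, so W_min = Q_C/COP = Q_C·ΔT/T_C.
W_min = 4560 × 6.500/298.45 = 99.31 MJ.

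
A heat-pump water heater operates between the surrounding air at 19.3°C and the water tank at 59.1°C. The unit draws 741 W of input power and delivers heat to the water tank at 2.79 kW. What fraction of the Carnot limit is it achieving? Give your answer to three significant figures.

0.451

Converting, Q̇_H = 2.790 kW = 2790 W, so COP_actual = Q̇_H/Ẇ = 2790/741.0 = 3.765.
In absolute terms T_C = 292.45 K and T_H = 332.25 K, so ΔT = 39.80 K.
COP_Carnot = T_H/ΔT = 332.25/39.80 = 8.348.
η_II = COP_actual/COP_Carnot = 3.765/8.348 = 0.4510.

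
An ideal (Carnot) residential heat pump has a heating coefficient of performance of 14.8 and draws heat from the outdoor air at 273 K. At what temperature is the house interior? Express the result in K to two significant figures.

290 K

COP_HP = T_H/(T_H − T_C) rearranges to T_H = COP·T_C/(COP − 1).
With T_C = 273.00 K, T_H = 14.8 × 273.00/13.80 = 292.78 K.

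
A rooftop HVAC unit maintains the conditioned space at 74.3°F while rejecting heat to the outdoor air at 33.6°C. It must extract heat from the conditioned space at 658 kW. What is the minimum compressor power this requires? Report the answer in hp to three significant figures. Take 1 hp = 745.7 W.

In absolute terms T_C = 296.65 K and T_H = 306.75 K, so ΔT = 10.10 K.
COP_Carnot = T_C/ΔT = 296.65/10.10 = 29.37.
Ẇ_min = Q̇/COP_Carnot = 658.0/29.37 = 22.40 kW = 30.04 hp.

30.0 hp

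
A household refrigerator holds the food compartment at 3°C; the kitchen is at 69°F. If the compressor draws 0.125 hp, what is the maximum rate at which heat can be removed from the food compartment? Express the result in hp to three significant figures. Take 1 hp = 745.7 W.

1.97 hp

In absolute terms T_C = 276.15 K and T_H = 293.71 K, so ΔT = 17.56 K.
COP_Carnot = T_C/ΔT = 276.15/17.56 = 15.73.
Q̇_max = COP_Carnot × Ẇ = 15.73 × 0.1250 hp = 1.966 hp.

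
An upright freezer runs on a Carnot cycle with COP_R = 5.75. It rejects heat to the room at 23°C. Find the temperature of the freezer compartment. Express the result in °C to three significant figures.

For a Carnot refrigerator COP_R = T_C/(T_H − T_C), so T_C = COP·T_H/(1 + COP).
With T_H = 296.15 K, T_C = 5.75 × 296.15/6.750 = 252.28 K.
Converting, 252.28 K = -20.87°C.

-20.9 °C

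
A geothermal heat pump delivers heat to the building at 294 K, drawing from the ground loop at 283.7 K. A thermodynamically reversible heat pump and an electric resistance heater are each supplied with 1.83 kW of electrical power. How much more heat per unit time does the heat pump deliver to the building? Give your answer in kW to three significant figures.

The reservoir spacing is ΔT = 294 − 283.7 = 10.30 K.
COP_Carnot = T_H/ΔT = 294.00/10.30 = 28.54.
The heat pump delivers Q̇_H = COP × Ẇ = 52.23 kW; the resistance heater delivers Ẇ = 1.830 kW.
Extra = (COP − 1)·Ẇ = 50.40 kW.

50.4 kW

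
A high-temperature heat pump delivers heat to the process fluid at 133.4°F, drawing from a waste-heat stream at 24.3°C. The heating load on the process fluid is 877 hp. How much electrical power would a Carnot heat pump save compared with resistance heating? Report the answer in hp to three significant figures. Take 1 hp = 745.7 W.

792 hp

In absolute terms T_C = 297.45 K and T_H = 329.48 K, so ΔT = 32.03 K.
COP_Carnot = T_H/ΔT = 329.48/32.03 = 10.29.
Resistance heating needs Ẇ_res = Q̇_H = 877.0 hp; the reversible heat pump needs only Ẇ_hp = Q̇_H/COP = 85.26 hp.
Saving = 877.0 − 85.26 = 791.7 hp.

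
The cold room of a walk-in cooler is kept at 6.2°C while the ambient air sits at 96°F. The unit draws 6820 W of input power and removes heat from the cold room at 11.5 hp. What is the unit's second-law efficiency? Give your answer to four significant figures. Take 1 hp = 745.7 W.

0.1321

Converting, Q̇_C = 11.50 hp = 8576 W, so COP_actual = Q̇_C/Ẇ = 8576/6820 = 1.257.
In absolute terms T_C = 279.35 K and T_H = 308.71 K, so ΔT = 29.36 K.
COP_Carnot = T_C/ΔT = 279.35/29.36 = 9.516.
η_II = COP_actual/COP_Carnot = 1.257/9.516 = 0.1321.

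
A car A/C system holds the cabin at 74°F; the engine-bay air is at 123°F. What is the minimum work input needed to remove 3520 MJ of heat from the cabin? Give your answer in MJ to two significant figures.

320 MJ

In absolute terms T_C = 296.48 K and T_H = 323.71 K, so ΔT = 27.22 K.
The reversible limit is COP_R = T_C/ΔT = 10.89, so W_min = Q_C/COP = Q_C·ΔT/T_C.
W_min = 3520 × 27.22/296.48 = 323.2 MJ.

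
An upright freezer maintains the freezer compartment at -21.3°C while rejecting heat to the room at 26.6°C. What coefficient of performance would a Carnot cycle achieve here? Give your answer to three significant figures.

In absolute terms T_C = 251.85 K and T_H = 299.75 K, so ΔT = 47.90 K.
For a reversible cycle, COP_Carnot = T_C/ΔT = 251.85/47.90 = 5.258.

5.26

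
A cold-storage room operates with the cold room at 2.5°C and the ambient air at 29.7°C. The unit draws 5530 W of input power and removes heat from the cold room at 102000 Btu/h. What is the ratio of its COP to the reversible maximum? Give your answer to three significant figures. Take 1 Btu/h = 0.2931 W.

Converting, Q̇_C = 102000 Btu/h = 29900 W, so COP_actual = Q̇_C/Ẇ = 29900/5530 = 5.406.
In absolute terms T_C = 275.65 K and T_H = 302.85 K, so ΔT = 27.20 K.
COP_Carnot = T_C/ΔT = 275.65/27.20 = 10.13.
η_II = COP_actual/COP_Carnot = 5.406/10.13 = 0.5335.

0.533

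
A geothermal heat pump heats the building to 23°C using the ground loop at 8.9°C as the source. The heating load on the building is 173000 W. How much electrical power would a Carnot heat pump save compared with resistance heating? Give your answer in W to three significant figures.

In absolute terms T_C = 282.05 K and T_H = 296.15 K, so ΔT = 14.10 K.
COP_Carnot = T_H/ΔT = 296.15/14.10 = 21.00.
Resistance heating needs Ẇ_res = Q̇_H = 173000 W; the reversible heat pump needs only Ẇ_hp = Q̇_H/COP = 8237 W.
Saving = 173000 − 8237 = 164800 W.

165000 W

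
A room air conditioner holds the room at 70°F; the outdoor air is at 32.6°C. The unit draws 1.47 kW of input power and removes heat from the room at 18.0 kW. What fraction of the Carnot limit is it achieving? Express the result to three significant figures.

0.478

COP_actual = Q̇_C/Ẇ = 18.00/1.470 = 12.24.
In absolute terms T_C = 294.26 K and T_H = 305.75 K, so ΔT = 11.49 K.
COP_Carnot = T_C/ΔT = 294.26/11.49 = 25.61.
η_II = COP_actual/COP_Carnot = 12.24/25.61 = 0.4781.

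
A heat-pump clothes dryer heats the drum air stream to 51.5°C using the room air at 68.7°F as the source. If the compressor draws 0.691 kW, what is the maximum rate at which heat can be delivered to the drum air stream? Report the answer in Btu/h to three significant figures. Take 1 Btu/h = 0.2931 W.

In absolute terms T_C = 293.54 K and T_H = 324.65 K, so ΔT = 31.11 K.
COP_Carnot = T_H/ΔT = 324.65/31.11 = 10.44.
Q̇_max = COP_Carnot × Ẇ = 10.44 × 0.6910 kW = 7.211 kW = 24600 Btu/h.

24600 Btu/h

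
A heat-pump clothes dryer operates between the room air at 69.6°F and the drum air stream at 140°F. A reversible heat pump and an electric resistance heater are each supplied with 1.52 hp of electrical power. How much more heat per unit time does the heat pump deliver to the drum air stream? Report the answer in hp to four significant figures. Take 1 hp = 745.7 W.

11.43 hp

In absolute terms T_C = 294.04 K and T_H = 333.15 K, so ΔT = 39.11 K.
COP_Carnot = T_H/ΔT = 333.15/39.11 = 8.518.
The heat pump delivers Q̇_H = COP × Ẇ = 12.95 hp; the resistance heater delivers Ẇ = 1.520 hp.
Extra = (COP − 1)·Ẇ = 11.43 hp.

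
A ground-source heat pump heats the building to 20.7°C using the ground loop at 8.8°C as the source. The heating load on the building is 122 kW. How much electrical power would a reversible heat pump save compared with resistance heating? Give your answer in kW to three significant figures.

117 kW

In absolute terms T_C = 281.95 K and T_H = 293.85 K, so ΔT = 11.90 K.
COP_Carnot = T_H/ΔT = 293.85/11.90 = 24.69.
Resistance heating needs Ẇ_res = Q̇_H = 122.0 kW; the reversible heat pump needs only Ẇ_hp = Q̇_H/COP = 4.941 kW.
Saving = 122.0 − 4.941 = 117.1 kW.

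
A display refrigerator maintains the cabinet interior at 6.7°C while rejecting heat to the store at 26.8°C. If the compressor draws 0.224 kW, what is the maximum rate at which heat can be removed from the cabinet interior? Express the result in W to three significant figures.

In absolute terms T_C = 279.85 K and T_H = 299.95 K, so ΔT = 20.10 K.
COP_Carnot = T_C/ΔT = 279.85/20.10 = 13.92.
Q̇_max = COP_Carnot × Ẇ = 13.92 × 0.2240 kW = 3.119 kW = 3119 W.

3120 W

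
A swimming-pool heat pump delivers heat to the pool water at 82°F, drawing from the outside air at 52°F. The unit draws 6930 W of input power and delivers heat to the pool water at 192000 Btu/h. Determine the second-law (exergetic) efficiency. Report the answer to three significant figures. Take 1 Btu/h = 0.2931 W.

0.450

Converting, Q̇_H = 192000 Btu/h = 56280 W, so COP_actual = Q̇_H/Ẇ = 56280/6930 = 8.121.
In absolute terms T_C = 284.26 K and T_H = 300.93 K, so ΔT = 16.67 K.
COP_Carnot = T_H/ΔT = 300.93/16.67 = 18.06.
η_II = COP_actual/COP_Carnot = 8.121/18.06 = 0.4497.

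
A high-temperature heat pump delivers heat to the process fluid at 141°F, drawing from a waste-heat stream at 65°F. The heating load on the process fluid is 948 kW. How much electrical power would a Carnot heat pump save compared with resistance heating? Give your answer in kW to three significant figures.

In absolute terms T_C = 291.48 K and T_H = 333.71 K, so ΔT = 42.22 K.
COP_Carnot = T_H/ΔT = 333.71/42.22 = 7.904.
Resistance heating needs Ẇ_res = Q̇_H = 948.0 kW; the reversible heat pump needs only Ẇ_hp = Q̇_H/COP = 119.9 kW.
Saving = 948.0 − 119.9 = 828.1 kW.

828 kW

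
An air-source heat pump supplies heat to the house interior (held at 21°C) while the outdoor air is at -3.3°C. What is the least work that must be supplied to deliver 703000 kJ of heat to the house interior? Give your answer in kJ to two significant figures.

58000 kJ

In absolute terms T_C = 269.85 K and T_H = 294.15 K, so ΔT = 24.30 K.
The reversible limit is COP_HP = T_H/ΔT = 12.10, so W_min = Q_H/COP = Q_H·ΔT/T_H.
W_min = 703000 × 24.30/294.15 = 58080 kJ.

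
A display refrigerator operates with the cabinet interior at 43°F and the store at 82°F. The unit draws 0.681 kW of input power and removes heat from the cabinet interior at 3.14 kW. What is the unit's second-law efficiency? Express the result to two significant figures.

COP_actual = Q̇_C/Ẇ = 3.140/0.6810 = 4.611.
In absolute terms T_C = 279.26 K and T_H = 300.93 K, so ΔT = 21.67 K.
COP_Carnot = T_C/ΔT = 279.26/21.67 = 12.89.
η_II = COP_actual/COP_Carnot = 4.611/12.89 = 0.3577.

0.36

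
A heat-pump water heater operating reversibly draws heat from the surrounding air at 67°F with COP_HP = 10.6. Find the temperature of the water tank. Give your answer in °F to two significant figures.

COP_HP = T_H/(T_H − T_C) rearranges to T_H = COP·T_C/(COP − 1).
With T_C = 292.59 K, T_H = 10.6 × 292.59/9.600 = 323.07 K.
Converting, 323.07 K = 121.86°F.

120 °F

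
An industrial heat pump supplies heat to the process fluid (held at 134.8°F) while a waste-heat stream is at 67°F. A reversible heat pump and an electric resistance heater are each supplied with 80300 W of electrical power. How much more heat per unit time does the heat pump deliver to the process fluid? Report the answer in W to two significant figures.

620000 W

In absolute terms T_C = 292.59 K and T_H = 330.26 K, so ΔT = 37.67 K.
COP_Carnot = T_H/ΔT = 330.26/37.67 = 8.768.
The heat pump delivers Q̇_H = COP × Ẇ = 704100 W; the resistance heater delivers Ẇ = 80300 W.
Extra = (COP − 1)·Ẇ = 623800 W.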